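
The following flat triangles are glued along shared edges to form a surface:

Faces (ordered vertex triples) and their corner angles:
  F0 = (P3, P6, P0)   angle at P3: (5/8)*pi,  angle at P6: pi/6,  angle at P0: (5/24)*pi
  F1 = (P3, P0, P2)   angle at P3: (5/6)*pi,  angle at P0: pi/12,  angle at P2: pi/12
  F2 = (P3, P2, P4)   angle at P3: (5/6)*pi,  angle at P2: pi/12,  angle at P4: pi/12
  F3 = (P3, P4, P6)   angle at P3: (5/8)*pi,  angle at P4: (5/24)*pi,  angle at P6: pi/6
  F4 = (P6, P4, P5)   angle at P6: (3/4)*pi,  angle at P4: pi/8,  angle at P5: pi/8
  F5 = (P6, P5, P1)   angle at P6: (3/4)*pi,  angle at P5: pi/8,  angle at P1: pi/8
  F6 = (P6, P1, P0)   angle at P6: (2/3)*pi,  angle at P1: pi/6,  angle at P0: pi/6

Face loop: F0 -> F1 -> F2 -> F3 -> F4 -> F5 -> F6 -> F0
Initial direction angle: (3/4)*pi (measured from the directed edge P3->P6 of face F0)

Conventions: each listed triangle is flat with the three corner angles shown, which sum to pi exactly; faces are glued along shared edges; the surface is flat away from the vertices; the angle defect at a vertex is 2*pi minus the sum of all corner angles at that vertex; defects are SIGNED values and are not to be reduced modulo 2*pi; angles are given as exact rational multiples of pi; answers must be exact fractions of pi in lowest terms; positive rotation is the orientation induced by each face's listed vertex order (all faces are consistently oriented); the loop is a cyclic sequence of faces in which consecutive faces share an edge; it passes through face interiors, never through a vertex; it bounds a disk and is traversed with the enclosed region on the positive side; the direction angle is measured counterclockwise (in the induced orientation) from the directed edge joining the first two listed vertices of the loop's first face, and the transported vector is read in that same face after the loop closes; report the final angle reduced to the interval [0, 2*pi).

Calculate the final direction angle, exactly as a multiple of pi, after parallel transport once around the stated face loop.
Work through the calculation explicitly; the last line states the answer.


enclosed vertex P3: corner angles sum to (35/12)*pi, defect = 2*pi - (35/12)*pi = (-11/12)*pi
enclosed vertex P6: corner angles sum to (5/2)*pi, defect = 2*pi - (5/2)*pi = -pi/2
adding the enclosed defects to the starting angle (mod 2*pi, induced orientation) gives the holonomy
final angle = (3/4)*pi - (17/12)*pi = (4/3)*pi (mod 2*pi)

Answer: final direction angle = (4/3)*pi


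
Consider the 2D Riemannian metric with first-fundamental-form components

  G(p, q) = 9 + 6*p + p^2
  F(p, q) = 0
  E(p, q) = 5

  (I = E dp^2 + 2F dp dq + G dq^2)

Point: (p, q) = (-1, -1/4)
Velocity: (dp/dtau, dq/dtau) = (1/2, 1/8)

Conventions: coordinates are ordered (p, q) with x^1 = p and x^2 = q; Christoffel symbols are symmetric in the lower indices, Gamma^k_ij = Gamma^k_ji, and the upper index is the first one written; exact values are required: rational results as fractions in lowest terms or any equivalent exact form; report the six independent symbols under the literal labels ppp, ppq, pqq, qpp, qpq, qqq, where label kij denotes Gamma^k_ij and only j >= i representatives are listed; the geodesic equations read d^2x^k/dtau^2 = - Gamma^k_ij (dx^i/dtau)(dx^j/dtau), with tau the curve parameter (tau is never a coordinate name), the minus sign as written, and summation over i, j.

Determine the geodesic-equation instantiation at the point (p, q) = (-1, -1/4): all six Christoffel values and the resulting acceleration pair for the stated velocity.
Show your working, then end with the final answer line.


E = 5, F = 0, G = 4 at the point
E_p = 0, E_q = 0, F_p = 0, F_q = 0, G_p = 4, G_q = 0
EG - F^2 = 20;  g^inv = (1/20) * [[4, 0], [0, 5]]
first-kind symbols [ij,l] = (1/2)(d_i g_jl + d_j g_il - d_l g_ij): [pp,p] = E_p/2 = 0, [pp,q] = F_p - E_q/2 = 0, [pq,p] = E_q/2 = 0, [pq,q] = G_p/2 = 2, [qq,p] = F_q - G_p/2 = -2, [qq,q] = G_q/2 = 0
Gamma^p_ij = (G*[ij,p] - F*[ij,q])/(EG - F^2), Gamma^q_ij = (E*[ij,q] - F*[ij,p])/(EG - F^2)
Gamma_ppp = 0, Gamma_ppq = 0, Gamma_pqq = -2/5, Gamma_qpp = 0, Gamma_qpq = 1/2, Gamma_qqq = 0
d^2p/dtau^2 = -(Gamma_ppp*(1/2)^2 + 2*Gamma_ppq*(1/2)*(1/8) + Gamma_pqq*(1/8)^2) = 1/160
d^2q/dtau^2 = -(Gamma_qpp*(1/2)^2 + 2*Gamma_qpq*(1/2)*(1/8) + Gamma_qqq*(1/8)^2) = -1/16

Answer: Gamma_ppp = 0, Gamma_ppq = 0, Gamma_pqq = -2/5, Gamma_qpp = 0, Gamma_qpq = 1/2, Gamma_qqq = 0; accelerations (d^2p/dtau^2, d^2q/dtau^2) = (1/160, -1/16)


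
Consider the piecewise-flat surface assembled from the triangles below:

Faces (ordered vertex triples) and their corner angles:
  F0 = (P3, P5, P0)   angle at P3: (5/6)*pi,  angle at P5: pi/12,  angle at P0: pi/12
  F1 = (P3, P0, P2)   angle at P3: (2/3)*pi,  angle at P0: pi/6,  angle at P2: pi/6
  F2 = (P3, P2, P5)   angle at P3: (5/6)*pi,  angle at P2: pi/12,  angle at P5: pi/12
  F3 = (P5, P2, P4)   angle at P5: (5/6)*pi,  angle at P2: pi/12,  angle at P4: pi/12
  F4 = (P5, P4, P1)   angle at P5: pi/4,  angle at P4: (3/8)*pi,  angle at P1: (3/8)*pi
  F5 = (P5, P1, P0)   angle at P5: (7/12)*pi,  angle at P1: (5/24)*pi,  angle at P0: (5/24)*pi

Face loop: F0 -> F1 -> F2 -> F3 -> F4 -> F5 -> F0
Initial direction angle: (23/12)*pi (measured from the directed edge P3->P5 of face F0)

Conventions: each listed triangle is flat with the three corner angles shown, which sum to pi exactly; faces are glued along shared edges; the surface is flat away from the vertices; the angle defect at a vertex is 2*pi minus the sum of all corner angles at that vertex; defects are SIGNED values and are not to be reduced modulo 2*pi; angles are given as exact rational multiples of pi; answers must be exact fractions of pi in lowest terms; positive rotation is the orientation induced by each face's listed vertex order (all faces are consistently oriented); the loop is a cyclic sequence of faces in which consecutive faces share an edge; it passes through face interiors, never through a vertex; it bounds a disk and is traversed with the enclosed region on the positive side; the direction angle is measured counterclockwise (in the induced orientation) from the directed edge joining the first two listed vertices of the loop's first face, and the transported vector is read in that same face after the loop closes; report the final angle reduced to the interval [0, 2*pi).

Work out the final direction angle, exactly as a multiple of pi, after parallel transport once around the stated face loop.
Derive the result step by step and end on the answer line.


enclosed vertex P3: corner angles sum to (7/3)*pi, defect = 2*pi - (7/3)*pi = -pi/3
enclosed vertex P5: corner angles sum to (11/6)*pi, defect = 2*pi - (11/6)*pi = pi/6
summing the enclosed defects onto the initial angle, mod 2*pi in the induced orientation:
final angle = (23/12)*pi - pi/6 = (7/4)*pi (mod 2*pi)

Answer: final direction angle = (7/4)*pi


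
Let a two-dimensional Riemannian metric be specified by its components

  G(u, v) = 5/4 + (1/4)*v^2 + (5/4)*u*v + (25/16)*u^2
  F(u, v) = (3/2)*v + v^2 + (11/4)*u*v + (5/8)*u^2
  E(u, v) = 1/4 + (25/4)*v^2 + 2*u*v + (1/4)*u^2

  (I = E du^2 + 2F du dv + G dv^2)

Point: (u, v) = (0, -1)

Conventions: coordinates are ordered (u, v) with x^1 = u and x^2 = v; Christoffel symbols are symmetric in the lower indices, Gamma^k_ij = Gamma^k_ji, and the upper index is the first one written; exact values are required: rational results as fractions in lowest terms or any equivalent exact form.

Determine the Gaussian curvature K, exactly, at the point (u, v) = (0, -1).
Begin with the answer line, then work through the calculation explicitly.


Answer: K = 2877/11552

E = 13/2, F = -1/2, G = 3/2, EG - F^2 = 19/2 at the point
E_u = -2, E_v = -25/2, F_u = -11/4, F_v = -1/2, G_u = -5/4, G_v = -1/2
E_vv = 25/2, F_uv = 11/4, G_uu = 25/8
K follows from Brioschi's formula, (det M1 - det M2)/(EG - F^2)^2.
M1 = [[-E_vv/2 + F_uv - G_uu/2, E_u/2, F_u - E_v/2], [F_v - G_u/2, E, F], [G_v/2, F, G]] = [[-81/16, -1, 7/2], [1/8, 13/2, -1/2], [-1/4, -1/2, 3/2]]; det M1 = -681/16
M2 = [[0, E_v/2, G_u/2], [E_v/2, E, F], [G_u/2, F, G]] = [[0, -25/4, -5/8], [-25/4, 13/2, -1/2], [-5/8, -1/2, 3/2]]; det M2 = -8325/128
det M1 - det M2 = 2877/128; K = 2877/128 / (19/2)^2 = 2877/11552


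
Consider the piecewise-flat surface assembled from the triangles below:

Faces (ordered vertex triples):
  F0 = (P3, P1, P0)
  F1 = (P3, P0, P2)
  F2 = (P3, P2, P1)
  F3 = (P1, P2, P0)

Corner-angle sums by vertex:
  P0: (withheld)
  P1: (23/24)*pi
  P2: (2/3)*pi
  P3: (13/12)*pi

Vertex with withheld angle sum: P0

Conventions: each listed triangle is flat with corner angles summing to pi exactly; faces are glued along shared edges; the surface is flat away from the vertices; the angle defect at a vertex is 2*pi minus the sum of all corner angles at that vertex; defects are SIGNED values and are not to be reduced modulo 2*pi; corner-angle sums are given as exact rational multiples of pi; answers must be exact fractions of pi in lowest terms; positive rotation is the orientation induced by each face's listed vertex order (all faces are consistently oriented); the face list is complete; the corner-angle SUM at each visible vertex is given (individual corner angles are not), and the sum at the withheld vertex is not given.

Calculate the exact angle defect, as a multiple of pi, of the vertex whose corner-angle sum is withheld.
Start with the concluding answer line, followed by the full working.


Answer: defect(P0) = (17/24)*pi

V = 4, E = 6, F = 4; chi = V - E + F = 2
Gauss-Bonnet: total defect = 2*pi*chi = 4*pi; visible defects sum to (79/24)*pi


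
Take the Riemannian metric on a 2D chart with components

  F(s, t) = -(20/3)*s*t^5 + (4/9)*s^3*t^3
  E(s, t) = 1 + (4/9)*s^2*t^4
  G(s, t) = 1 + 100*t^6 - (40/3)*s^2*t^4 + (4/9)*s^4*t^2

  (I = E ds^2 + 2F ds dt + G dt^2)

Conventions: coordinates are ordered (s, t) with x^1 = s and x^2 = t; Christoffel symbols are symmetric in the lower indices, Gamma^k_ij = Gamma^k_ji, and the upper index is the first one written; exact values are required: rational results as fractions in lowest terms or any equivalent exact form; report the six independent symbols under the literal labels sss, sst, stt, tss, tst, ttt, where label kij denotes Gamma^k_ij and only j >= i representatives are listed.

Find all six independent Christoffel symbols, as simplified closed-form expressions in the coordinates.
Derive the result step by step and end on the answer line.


E = 1 + (4/9)*s^2*t^4; F = -(20/3)*s*t^5 + (4/9)*s^3*t^3; G = 1 + 100*t^6 - (40/3)*s^2*t^4 + (4/9)*s^4*t^2
Gamma^k_ij = (1/2) g^{kl} (d_i g_jl + d_j g_il - d_l g_ij), with g^inv = (1/(EG-F^2)) [[G, -F], [-F, E]]
first partials: E_s = (8/9)*s*t^4, E_t = (16/9)*s^2*t^3, F_s = -(20/3)*t^5 + (4/3)*s^2*t^3, F_t = -(100/3)*s*t^4 + (4/3)*s^3*t^2, G_s = -(80/3)*s*t^4 + (16/9)*s^3*t^2, G_t = 600*t^5 - (160/3)*s^2*t^3 + (8/9)*s^4*t
D = EG - F^2 = 1 + 100*t^6 - (116/9)*s^2*t^4 + (4/9)*s^4*t^2
expanded: Gamma^s_ss = (G E_s - 2F F_s + F E_t)/(2D), Gamma^s_st = (G E_t - F G_s)/(2D), Gamma^s_tt = (2G F_t - G G_s - F G_t)/(2D), Gamma^t_ss = (2E F_s - E E_t - F E_s)/(2D), Gamma^t_st = (E G_s - F E_t)/(2D), Gamma^t_tt = (E G_t - 2F F_t + F G_s)/(2D); substitute and cancel common factors

Answer: Gamma_sss = 4*s*t^4/(4*s^4*t^2 - 116*s^2*t^4 + 900*t^6 + 9), Gamma_sst = 8*s^2*t^3/(4*s^4*t^2 - 116*s^2*t^4 + 900*t^6 + 9), Gamma_stt = (4*s^3*t^2 - 180*s*t^4)/(4*s^4*t^2 - 116*s^2*t^4 + 900*t^6 + 9), Gamma_tss = (4*s^2*t^3 - 60*t^5)/(4*s^4*t^2 - 116*s^2*t^4 + 900*t^6 + 9), Gamma_tst = (8*s^3*t^2 - 120*s*t^4)/(4*s^4*t^2 - 116*s^2*t^4 + 900*t^6 + 9), Gamma_ttt = (4*s^4*t - 240*s^2*t^3 + 2700*t^5)/(4*s^4*t^2 - 116*s^2*t^4 + 900*t^6 + 9)


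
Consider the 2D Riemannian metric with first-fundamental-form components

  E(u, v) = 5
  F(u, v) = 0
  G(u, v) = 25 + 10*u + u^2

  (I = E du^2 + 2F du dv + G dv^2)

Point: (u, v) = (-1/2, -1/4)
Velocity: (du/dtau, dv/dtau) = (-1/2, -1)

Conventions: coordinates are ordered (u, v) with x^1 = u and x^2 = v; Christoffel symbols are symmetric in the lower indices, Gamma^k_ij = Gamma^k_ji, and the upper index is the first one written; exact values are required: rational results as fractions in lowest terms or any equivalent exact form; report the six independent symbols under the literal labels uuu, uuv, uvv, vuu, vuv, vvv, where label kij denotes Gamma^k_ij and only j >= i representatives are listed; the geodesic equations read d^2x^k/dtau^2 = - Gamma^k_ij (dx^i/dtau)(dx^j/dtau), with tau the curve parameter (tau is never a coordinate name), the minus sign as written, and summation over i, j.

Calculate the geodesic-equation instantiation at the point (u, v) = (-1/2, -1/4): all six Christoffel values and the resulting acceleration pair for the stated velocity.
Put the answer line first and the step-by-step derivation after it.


Answer: Gamma_uuu = 0, Gamma_uuv = 0, Gamma_uvv = -9/10, Gamma_vuu = 0, Gamma_vuv = 2/9, Gamma_vvv = 0; accelerations (d^2u/dtau^2, d^2v/dtau^2) = (9/10, -2/9)

E = 5, F = 0, G = 81/4 at the point
E_u = 0, E_v = 0, F_u = 0, F_v = 0, G_u = 9, G_v = 0
EG - F^2 = 405/4;  g^inv = (4/405) * [[81/4, 0], [0, 5]]
first-kind symbols [ij,l] = (1/2)(d_i g_jl + d_j g_il - d_l g_ij): [uu,u] = E_u/2 = 0, [uu,v] = F_u - E_v/2 = 0, [uv,u] = E_v/2 = 0, [uv,v] = G_u/2 = 9/2, [vv,u] = F_v - G_u/2 = -9/2, [vv,v] = G_v/2 = 0
Gamma^u_ij = (G*[ij,u] - F*[ij,v])/(EG - F^2), Gamma^v_ij = (E*[ij,v] - F*[ij,u])/(EG - F^2)
Gamma_uuu = 0, Gamma_uuv = 0, Gamma_uvv = -9/10, Gamma_vuu = 0, Gamma_vuv = 2/9, Gamma_vvv = 0
d^2u/dtau^2 = -(Gamma_uuu*(-1/2)^2 + 2*Gamma_uuv*(-1/2)*(-1) + Gamma_uvv*(-1)^2) = 9/10
d^2v/dtau^2 = -(Gamma_vuu*(-1/2)^2 + 2*Gamma_vuv*(-1/2)*(-1) + Gamma_vvv*(-1)^2) = -2/9


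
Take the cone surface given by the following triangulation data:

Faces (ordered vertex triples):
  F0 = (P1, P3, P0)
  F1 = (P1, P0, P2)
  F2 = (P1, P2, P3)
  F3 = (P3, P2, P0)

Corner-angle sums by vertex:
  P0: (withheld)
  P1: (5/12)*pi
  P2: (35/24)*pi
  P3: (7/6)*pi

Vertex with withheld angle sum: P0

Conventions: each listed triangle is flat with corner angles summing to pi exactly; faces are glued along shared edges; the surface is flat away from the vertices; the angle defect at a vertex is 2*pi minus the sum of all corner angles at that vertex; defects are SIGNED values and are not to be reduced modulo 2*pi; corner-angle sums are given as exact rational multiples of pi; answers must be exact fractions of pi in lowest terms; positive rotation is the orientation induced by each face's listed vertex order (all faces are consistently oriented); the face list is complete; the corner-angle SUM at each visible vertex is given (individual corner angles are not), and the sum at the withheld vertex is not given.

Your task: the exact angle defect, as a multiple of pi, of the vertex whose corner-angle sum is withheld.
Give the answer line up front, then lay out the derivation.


Answer: defect(P0) = (25/24)*pi

V = 4, E = 6, F = 4; chi = V - E + F = 2
Gauss-Bonnet: total defect = 2*pi*chi = 4*pi; visible defects sum to (71/24)*pi


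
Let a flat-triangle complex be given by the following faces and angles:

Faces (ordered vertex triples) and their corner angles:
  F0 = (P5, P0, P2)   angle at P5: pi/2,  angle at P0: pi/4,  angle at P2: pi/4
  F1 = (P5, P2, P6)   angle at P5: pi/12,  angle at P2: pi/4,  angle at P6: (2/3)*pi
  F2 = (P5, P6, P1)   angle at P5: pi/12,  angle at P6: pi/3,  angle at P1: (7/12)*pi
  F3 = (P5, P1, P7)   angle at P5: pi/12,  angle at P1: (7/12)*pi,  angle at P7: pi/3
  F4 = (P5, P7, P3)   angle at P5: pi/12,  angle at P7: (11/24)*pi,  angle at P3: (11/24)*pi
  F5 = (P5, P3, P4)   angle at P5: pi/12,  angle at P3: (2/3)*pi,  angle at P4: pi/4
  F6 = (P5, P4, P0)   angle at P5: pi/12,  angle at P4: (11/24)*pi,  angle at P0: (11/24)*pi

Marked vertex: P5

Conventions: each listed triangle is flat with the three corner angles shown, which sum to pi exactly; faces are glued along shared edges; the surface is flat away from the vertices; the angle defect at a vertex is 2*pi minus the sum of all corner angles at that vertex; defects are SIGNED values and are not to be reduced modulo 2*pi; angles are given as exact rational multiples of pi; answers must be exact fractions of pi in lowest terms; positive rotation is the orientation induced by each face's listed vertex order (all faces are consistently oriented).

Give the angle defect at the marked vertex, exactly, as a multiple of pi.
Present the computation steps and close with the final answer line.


Sum of corner angles at P5: pi
defect = 2*pi - pi

Answer: defect(P5) = pi


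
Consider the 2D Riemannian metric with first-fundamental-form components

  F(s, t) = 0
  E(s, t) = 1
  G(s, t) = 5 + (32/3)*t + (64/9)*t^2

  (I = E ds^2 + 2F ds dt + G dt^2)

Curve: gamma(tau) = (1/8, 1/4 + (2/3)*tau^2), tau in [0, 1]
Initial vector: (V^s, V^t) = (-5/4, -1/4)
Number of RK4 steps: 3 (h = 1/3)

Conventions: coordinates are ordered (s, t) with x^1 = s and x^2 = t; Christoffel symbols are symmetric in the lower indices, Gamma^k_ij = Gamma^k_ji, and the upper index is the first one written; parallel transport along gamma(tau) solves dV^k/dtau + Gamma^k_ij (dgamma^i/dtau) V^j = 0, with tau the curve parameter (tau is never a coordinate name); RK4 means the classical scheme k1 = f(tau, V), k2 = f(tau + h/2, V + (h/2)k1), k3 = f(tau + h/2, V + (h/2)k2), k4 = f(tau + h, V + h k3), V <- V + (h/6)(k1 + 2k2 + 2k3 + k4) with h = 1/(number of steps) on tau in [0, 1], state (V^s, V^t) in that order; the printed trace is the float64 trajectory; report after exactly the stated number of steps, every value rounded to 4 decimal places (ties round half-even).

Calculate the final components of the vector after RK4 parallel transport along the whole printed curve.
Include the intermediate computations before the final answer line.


gamma'(tau) = (0, (4/3)*tau); f(tau, V)^k = -Gamma^k_ij(gamma(tau)) gamma'^i(tau) V^j; h = 1/3; intermediate values shown to 6 dp
curve data and Christoffel symbols at the stage parameters:
  tau = 0.000000: gamma = (0.125000, 0.250000), gamma' = (0.000000, 0.000000); Gamma_sss = 0.000000, Gamma_sst = 0.000000, Gamma_stt = 0.000000, Gamma_tss = 0.000000, Gamma_tst = 0.000000, Gamma_ttt = 0.876712
  tau = 0.166667: gamma = (0.125000, 0.268519), gamma' = (0.000000, 0.222222); Gamma_sss = 0.000000, Gamma_sst = 0.000000, Gamma_stt = 0.000000, Gamma_tss = 0.000000, Gamma_tst = 0.000000, Gamma_ttt = 0.864613
  tau = 0.333333: gamma = (0.125000, 0.324074), gamma' = (0.000000, 0.444444); Gamma_sss = 0.000000, Gamma_sst = 0.000000, Gamma_stt = 0.000000, Gamma_tss = 0.000000, Gamma_tst = 0.000000, Gamma_ttt = 0.829875
  tau = 0.500000: gamma = (0.125000, 0.416667), gamma' = (0.000000, 0.666667); Gamma_sss = 0.000000, Gamma_sst = 0.000000, Gamma_stt = 0.000000, Gamma_tss = 0.000000, Gamma_tst = 0.000000, Gamma_ttt = 0.776879
  tau = 0.666667: gamma = (0.125000, 0.546296), gamma' = (0.000000, 0.888889); Gamma_sss = 0.000000, Gamma_sst = 0.000000, Gamma_stt = 0.000000, Gamma_tss = 0.000000, Gamma_tst = 0.000000, Gamma_ttt = 0.711856
  tau = 0.833333: gamma = (0.125000, 0.712963), gamma' = (0.000000, 1.111111); Gamma_sss = 0.000000, Gamma_sst = 0.000000, Gamma_stt = 0.000000, Gamma_tss = 0.000000, Gamma_tst = 0.000000, Gamma_ttt = 0.641401
  tau = 1.000000: gamma = (0.125000, 0.916667), gamma' = (0.000000, 1.333333); Gamma_sss = 0.000000, Gamma_sst = 0.000000, Gamma_stt = 0.000000, Gamma_tss = 0.000000, Gamma_tst = 0.000000, Gamma_ttt = 0.571089
step 0: V^s = -1.2500, V^t = -0.2500
step 1: k1 = (0.000000, 0.000000), k2 = (0.000000, 0.048034), k3 = (0.000000, 0.046496), k4 = (0.000000, 0.086492); V <- V + (h/6)(k1 + 2k2 + 2k3 + k4): V^s = -1.2500, V^t = -0.2347
step 2: k1 = (0.000000, 0.086562), k2 = (0.000000, 0.114079), k3 = (0.000000, 0.111704), k4 = (0.000000, 0.124943); V <- V + (h/6)(k1 + 2k2 + 2k3 + k4): V^s = -1.2500, V^t = -0.1979
step 3: k1 = (0.000000, 0.125194), k2 = (0.000000, 0.126134), k3 = (0.000000, 0.126022), k4 = (0.000000, 0.118670); V <- V + (h/6)(k1 + 2k2 + 2k3 + k4): V^s = -1.2500, V^t = -0.1563

Answer: V^s = -1.2500, V^t = -0.1563


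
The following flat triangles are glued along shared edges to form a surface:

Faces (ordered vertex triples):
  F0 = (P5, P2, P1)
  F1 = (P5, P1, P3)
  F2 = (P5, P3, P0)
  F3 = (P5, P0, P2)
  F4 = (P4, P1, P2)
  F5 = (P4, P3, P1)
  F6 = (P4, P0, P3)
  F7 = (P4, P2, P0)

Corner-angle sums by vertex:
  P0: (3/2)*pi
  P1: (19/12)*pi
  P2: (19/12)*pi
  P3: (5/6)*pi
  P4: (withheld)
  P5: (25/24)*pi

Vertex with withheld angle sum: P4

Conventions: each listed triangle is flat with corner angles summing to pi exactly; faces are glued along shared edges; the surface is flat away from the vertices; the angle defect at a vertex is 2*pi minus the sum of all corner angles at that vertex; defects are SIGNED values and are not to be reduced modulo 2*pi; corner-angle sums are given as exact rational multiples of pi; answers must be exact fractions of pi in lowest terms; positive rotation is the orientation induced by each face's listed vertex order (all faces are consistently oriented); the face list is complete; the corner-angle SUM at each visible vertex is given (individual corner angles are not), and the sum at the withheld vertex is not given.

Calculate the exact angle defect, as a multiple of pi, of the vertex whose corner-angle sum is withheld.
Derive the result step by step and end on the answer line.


V = 6, E = 12, F = 8; chi = V - E + F = 2
Gauss-Bonnet: total defect = 2*pi*chi = 4*pi; visible defects sum to (83/24)*pi

Answer: defect(P4) = (13/24)*pi


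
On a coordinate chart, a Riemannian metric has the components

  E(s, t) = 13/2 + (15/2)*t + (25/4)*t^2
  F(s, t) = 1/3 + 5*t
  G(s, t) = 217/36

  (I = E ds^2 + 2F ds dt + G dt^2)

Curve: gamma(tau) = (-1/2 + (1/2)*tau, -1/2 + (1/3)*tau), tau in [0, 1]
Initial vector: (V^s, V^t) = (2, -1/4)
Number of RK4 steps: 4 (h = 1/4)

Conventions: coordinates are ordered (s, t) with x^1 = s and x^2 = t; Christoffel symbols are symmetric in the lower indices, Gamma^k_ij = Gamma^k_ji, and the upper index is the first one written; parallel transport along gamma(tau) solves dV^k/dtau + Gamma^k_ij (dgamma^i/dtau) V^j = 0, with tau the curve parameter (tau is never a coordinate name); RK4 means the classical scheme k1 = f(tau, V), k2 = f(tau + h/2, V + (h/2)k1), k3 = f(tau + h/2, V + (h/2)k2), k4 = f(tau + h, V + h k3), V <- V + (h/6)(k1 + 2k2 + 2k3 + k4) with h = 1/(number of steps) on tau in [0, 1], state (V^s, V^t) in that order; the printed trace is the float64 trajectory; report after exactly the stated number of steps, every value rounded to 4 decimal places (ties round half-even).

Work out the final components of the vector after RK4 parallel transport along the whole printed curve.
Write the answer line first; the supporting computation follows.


Answer: V^s = 1.9115, V^t = 0.0126

gamma'(tau) = (1/2, 1/3); f(tau, V)^k = -Gamma^k_ij(gamma(tau)) gamma'^i(tau) V^j; h = 1/4; intermediate values shown to 6 dp
curve data and Christoffel symbols at the stage parameters:
  tau = 0.000000: gamma = (-0.500000, -0.500000), gamma' = (0.500000, 0.333333); Gamma_sss = -0.063575, Gamma_sst = 0.176869, Gamma_stt = 1.414948, Gamma_tss = -0.126538, Gamma_tst = 0.063575, Gamma_ttt = 0.508599
  tau = 0.125000: gamma = (-0.437500, -0.458333), gamma' = (0.500000, 0.333333); Gamma_sss = -0.076930, Gamma_sst = 0.236793, Gamma_stt = 1.337184, Gamma_tss = -0.171883, Gamma_tst = 0.076930, Gamma_ttt = 0.434431
  tau = 0.250000: gamma = (-0.375000, -0.416667), gamma' = (0.500000, 0.333333); Gamma_sss = -0.084175, Gamma_sst = 0.289937, Gamma_stt = 1.265181, Gamma_tss = -0.214530, Gamma_tst = 0.084175, Gamma_ttt = 0.367310
  tau = 0.375000: gamma = (-0.312500, -0.375000), gamma' = (0.500000, 0.333333); Gamma_sss = -0.086207, Gamma_sst = 0.337060, Gamma_stt = 1.198435, Gamma_tss = -0.255343, Gamma_tst = 0.086207, Gamma_ttt = 0.306512
  tau = 0.500000: gamma = (-0.250000, -0.333333), gamma' = (0.500000, 0.333333); Gamma_sss = -0.083796, Gamma_sst = 0.378830, Gamma_stt = 1.136489, Gamma_tss = -0.295033, Gamma_tst = 0.083796, Gamma_ttt = 0.251389
  tau = 0.625000: gamma = (-0.187500, -0.291667), gamma' = (0.500000, 0.333333); Gamma_sss = -0.077610, Gamma_sst = 0.415838, Gamma_stt = 1.078931, Gamma_tss = -0.334185, Gamma_tst = 0.077610, Gamma_ttt = 0.201367
  tau = 0.750000: gamma = (-0.125000, -0.250000), gamma' = (0.500000, 0.333333); Gamma_sss = -0.068221, Gamma_sst = 0.448605, Gamma_stt = 1.025384, Gamma_tss = -0.373278, Gamma_tst = 0.068221, Gamma_ttt = 0.155934
  tau = 0.875000: gamma = (-0.062500, -0.208333), gamma' = (0.500000, 0.333333); Gamma_sss = -0.056123, Gamma_sst = 0.477593, Gamma_stt = 0.975509, Gamma_tss = -0.412701, Gamma_tst = 0.056123, Gamma_ttt = 0.114634
  tau = 1.000000: gamma = (0.000000, -0.166667), gamma' = (0.500000, 0.333333); Gamma_sss = -0.041741, Gamma_sst = 0.503208, Gamma_stt = 0.928999, Gamma_tss = -0.452771, Gamma_tst = 0.041741, Gamma_ttt = 0.077060
step 0: V^s = 2.0000, V^t = -0.2500
step 1: k1 = (0.085683, 0.134485), k2 = (0.050183, 0.163980), k3 = (0.048283, 0.163036), k4 = (0.008801, 0.193795); V <- V + (h/6)(k1 + 2k2 + 2k3 + k4): V^s = 2.0121, V^t = -0.2091
step 2: k1 = (0.008701, 0.193772), k2 = (-0.034421, 0.226035), k3 = (-0.036338, 0.224916), k4 = (-0.082163, 0.258746); V <- V + (h/6)(k1 + 2k2 + 2k3 + k4): V^s = 2.0032, V^t = -0.1526
step 3: k1 = (-0.082291, 0.258735), k2 = (-0.130632, 0.294185), k3 = (-0.132543, 0.292862), k4 = (-0.182432, 0.329725); V <- V + (h/6)(k1 + 2k2 + 2k3 + k4): V^s = 1.9702, V^t = -0.0792
step 4: k1 = (-0.182579, 0.329735), k2 = (-0.233956, 0.367933), k3 = (-0.235806, 0.366412), k4 = (-0.287663, 0.405514); V <- V + (h/6)(k1 + 2k2 + 2k3 + k4): V^s = 1.9115, V^t = 0.0126


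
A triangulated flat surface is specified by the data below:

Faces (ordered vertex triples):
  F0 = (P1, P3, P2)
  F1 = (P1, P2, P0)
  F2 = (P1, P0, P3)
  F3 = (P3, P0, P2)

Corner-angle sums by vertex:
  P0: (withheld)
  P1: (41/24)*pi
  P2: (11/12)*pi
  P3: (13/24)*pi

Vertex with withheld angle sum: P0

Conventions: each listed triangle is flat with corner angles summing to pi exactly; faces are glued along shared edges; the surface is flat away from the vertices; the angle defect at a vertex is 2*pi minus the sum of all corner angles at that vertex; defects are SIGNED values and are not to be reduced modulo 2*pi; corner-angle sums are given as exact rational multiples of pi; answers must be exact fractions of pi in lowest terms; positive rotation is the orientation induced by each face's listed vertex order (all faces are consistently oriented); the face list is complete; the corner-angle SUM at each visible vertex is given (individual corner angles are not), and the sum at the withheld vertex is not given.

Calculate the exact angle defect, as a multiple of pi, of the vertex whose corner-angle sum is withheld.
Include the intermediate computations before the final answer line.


V = 4, E = 6, F = 4; chi = V - E + F = 2
Gauss-Bonnet: total defect = 2*pi*chi = 4*pi; visible defects sum to (17/6)*pi

Answer: defect(P0) = (7/6)*pi


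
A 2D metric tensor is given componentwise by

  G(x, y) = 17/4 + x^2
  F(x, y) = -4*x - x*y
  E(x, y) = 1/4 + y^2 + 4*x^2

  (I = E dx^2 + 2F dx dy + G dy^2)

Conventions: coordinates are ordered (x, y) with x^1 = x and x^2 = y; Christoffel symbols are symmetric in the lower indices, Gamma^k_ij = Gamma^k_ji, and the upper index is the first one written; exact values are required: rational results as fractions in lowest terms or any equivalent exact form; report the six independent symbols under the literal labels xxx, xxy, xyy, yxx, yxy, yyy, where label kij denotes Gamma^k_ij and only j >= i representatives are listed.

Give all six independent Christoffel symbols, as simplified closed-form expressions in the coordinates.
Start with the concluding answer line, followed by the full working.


Answer: Gamma_xxx = (64*x^3 - 32*x*y^2 - 192*x*y + 16*x)/(64*x^4 - 128*x^2*y + 20*x^2 + 68*y^2 + 17), Gamma_xxy = (32*x^2*y + 64*x^2 + 68*y)/(64*x^4 - 128*x^2*y + 20*x^2 + 68*y^2 + 17), Gamma_xyy = (-32*x^3 - 136*x)/(64*x^4 - 128*x^2*y + 20*x^2 + 68*y^2 + 17), Gamma_yxx = (-64*x^2*y - 32*y^3 - 64*y^2 - 8*y - 16)/(64*x^4 - 128*x^2*y + 20*x^2 + 68*y^2 + 17), Gamma_yxy = (64*x^3 + 32*x*y^2 + 64*x*y + 4*x)/(64*x^4 - 128*x^2*y + 20*x^2 + 68*y^2 + 17), Gamma_yyy = (-32*x^2*y - 128*x^2)/(64*x^4 - 128*x^2*y + 20*x^2 + 68*y^2 + 17)

E = 1/4 + y^2 + 4*x^2; F = -4*x - x*y; G = 17/4 + x^2
Gamma^k_ij = (1/2) g^{kl} (d_i g_jl + d_j g_il - d_l g_ij), with g^inv = (1/(EG-F^2)) [[G, -F], [-F, E]]
first partials: E_x = 8*x, E_y = 2*y, F_x = -4 - y, F_y = -x, G_x = 2*x, G_y = 0
D = EG - F^2 = 17/16 + (17/4)*y^2 + (5/4)*x^2 - 8*x^2*y + 4*x^4
expanded: Gamma^x_xx = (G E_x - 2F F_x + F E_y)/(2D), Gamma^x_xy = (G E_y - F G_x)/(2D), Gamma^x_yy = (2G F_y - G G_x - F G_y)/(2D), Gamma^y_xx = (2E F_x - E E_y - F E_x)/(2D), Gamma^y_xy = (E G_x - F E_y)/(2D), Gamma^y_yy = (E G_y - 2F F_y + F G_x)/(2D); substitute and cancel common factors


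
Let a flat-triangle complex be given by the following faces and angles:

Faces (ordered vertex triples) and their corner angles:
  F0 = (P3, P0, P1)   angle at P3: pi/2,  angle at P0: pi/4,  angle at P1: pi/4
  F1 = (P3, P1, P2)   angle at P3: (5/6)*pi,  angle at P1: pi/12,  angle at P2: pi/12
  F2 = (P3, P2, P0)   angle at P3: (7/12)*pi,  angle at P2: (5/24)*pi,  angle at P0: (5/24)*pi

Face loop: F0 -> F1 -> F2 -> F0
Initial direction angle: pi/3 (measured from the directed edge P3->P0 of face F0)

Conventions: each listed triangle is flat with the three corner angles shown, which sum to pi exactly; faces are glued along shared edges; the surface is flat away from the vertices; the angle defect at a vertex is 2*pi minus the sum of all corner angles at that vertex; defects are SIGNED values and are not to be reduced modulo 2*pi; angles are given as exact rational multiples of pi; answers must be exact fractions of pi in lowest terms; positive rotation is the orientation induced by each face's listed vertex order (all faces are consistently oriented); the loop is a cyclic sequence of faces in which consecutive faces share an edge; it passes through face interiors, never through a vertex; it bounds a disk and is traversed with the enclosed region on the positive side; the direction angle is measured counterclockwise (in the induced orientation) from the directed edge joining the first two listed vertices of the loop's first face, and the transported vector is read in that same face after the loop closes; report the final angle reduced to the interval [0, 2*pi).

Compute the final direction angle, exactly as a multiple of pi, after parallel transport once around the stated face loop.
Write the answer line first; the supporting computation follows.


Answer: final direction angle = (5/12)*pi

enclosed vertex P3: corner angles sum to (23/12)*pi, defect = 2*pi - (23/12)*pi = pi/12
by Gauss-Bonnet the loop rotates the vector by the enclosed defect sum (positive orientation, mod 2*pi)
final angle = pi/3 + pi/12 = (5/12)*pi (mod 2*pi)


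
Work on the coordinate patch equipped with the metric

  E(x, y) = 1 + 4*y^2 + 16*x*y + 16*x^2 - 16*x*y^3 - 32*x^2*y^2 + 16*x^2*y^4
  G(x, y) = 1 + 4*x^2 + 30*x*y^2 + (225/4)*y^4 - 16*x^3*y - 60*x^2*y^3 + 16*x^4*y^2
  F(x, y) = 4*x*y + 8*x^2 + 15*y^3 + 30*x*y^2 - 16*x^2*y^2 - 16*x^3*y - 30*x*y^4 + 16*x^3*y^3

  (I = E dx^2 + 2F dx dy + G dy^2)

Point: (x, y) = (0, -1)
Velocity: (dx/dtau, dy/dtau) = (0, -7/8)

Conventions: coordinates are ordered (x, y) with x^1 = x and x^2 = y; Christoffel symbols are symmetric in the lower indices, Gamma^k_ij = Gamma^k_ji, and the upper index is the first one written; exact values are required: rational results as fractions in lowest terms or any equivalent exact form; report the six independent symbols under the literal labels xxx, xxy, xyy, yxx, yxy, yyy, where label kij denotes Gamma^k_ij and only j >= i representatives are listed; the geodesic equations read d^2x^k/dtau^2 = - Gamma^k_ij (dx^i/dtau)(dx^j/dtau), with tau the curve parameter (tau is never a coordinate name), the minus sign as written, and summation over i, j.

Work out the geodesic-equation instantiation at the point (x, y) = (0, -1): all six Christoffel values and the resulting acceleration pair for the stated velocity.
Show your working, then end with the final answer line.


E = 5, F = -15, G = 229/4 at the point
E_x = 0, E_y = -8, F_x = -4, F_y = 45, G_x = 30, G_y = -225
EG - F^2 = 245/4;  g^inv = (4/245) * [[229/4, 15], [15, 5]]
first-kind symbols [ij,l] = (1/2)(d_i g_jl + d_j g_il - d_l g_ij): [xx,x] = E_x/2 = 0, [xx,y] = F_x - E_y/2 = 0, [xy,x] = E_y/2 = -4, [xy,y] = G_x/2 = 15, [yy,x] = F_y - G_x/2 = 30, [yy,y] = G_y/2 = -225/2
Gamma^x_ij = (G*[ij,x] - F*[ij,y])/(EG - F^2), Gamma^y_ij = (E*[ij,y] - F*[ij,x])/(EG - F^2)
Gamma_xxx = 0, Gamma_xxy = -16/245, Gamma_xyy = 24/49, Gamma_yxx = 0, Gamma_yxy = 12/49, Gamma_yyy = -90/49
d^2x/dtau^2 = -(Gamma_xxx*(0)^2 + 2*Gamma_xxy*(0)*(-7/8) + Gamma_xyy*(-7/8)^2) = -3/8
d^2y/dtau^2 = -(Gamma_yxx*(0)^2 + 2*Gamma_yxy*(0)*(-7/8) + Gamma_yyy*(-7/8)^2) = 45/32

Answer: Gamma_xxx = 0, Gamma_xxy = -16/245, Gamma_xyy = 24/49, Gamma_yxx = 0, Gamma_yxy = 12/49, Gamma_yyy = -90/49; accelerations (d^2x/dtau^2, d^2y/dtau^2) = (-3/8, 45/32)


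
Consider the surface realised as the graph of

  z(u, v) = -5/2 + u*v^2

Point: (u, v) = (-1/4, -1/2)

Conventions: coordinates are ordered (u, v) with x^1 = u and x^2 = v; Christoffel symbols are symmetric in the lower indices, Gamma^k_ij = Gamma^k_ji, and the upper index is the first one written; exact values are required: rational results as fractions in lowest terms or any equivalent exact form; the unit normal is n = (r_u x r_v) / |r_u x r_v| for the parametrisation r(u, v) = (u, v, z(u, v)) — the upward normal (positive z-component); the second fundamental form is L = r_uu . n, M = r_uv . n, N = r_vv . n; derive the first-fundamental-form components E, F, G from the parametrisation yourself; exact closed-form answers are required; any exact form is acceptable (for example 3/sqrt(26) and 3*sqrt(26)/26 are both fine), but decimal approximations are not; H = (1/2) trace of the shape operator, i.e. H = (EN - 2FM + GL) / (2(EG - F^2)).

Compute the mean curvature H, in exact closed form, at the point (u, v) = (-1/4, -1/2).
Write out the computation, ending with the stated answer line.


z_u = 1/4, z_v = 1/4, z_uu = 0, z_uv = -1, z_vv = -1/2
E = 17/16, F = 1/16, G = 17/16; answer radicand W^2 = 9/8
unnormalised second-form numerators: l = 0, m = -1, n = -1/2; L = l/sqrt(9/8), and similarly M = m/sqrt(W^2), N = n/sqrt(W^2)
H = (E*n - 2*F*m + G*l) / (2*(EG - F^2)*sqrt(W^2)); E*n - 2*F*m + G*l = -13/32, EG - F^2 = 9/8, so H = (-13/72)/sqrt(9/8)

Answer: H = -13*sqrt(2)/108


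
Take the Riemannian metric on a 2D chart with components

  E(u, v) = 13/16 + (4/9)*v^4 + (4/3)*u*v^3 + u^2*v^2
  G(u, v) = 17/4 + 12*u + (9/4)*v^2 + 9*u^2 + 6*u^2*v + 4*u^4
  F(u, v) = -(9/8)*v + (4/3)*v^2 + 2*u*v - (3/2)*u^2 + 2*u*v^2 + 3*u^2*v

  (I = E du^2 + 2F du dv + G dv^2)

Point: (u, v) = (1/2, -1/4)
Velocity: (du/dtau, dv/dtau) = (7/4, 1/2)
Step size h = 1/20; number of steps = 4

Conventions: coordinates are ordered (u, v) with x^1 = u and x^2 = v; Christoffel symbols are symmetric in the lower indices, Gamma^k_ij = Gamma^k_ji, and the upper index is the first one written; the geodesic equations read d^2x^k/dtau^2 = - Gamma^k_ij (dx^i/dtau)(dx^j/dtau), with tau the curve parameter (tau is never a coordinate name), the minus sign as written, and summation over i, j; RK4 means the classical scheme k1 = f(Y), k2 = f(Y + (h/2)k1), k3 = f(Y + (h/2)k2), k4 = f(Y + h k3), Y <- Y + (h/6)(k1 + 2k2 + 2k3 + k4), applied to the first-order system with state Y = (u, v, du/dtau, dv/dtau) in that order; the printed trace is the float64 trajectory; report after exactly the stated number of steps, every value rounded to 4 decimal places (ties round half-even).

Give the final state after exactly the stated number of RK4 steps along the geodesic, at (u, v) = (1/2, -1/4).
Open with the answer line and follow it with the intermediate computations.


Answer: u = 0.9025, v = -0.1625, du/dtau = 2.2499, dv/dtau = 0.3861

f(Y) = (du/dtau, dv/dtau, -Gamma^u_ij Y'^i Y'^j, -Gamma^v_ij Y'^i Y'^j) with the Gammas evaluated at the stage position; h = 0.050000; intermediate values shown to 6 dp
step 0: u = 0.5000, v = -0.2500, du/dtau = 1.7500, dv/dtau = 0.5000
step 1:
  k1: at (u, v) = (0.500000, -0.250000), (du/dtau, dv/dtau) = (1.750000, 0.500000); Gamma_uuu = -0.073771, Gamma_uuv = 0.392726, Gamma_uvv = -13.975029, Gamma_vuu = -0.210900, Gamma_vuv = 0.871020, Gamma_vvv = -0.415378; k1 = (1.750000, 0.500000, 3.032410, -0.774560)
  k2: at (u, v) = (0.543750, -0.237500), (du/dtau, dv/dtau) = (1.825810, 0.480636); Gamma_uuu = -0.102105, Gamma_uuv = 0.510482, Gamma_uvv = -14.584238, Gamma_vuu = -0.207500, Gamma_vuv = 0.864615, Gamma_vvv = -0.523776; k2 = (1.825810, 0.480636, 2.813547, -0.704769)
  k3: at (u, v) = (0.545645, -0.237984), (du/dtau, dv/dtau) = (1.820339, 0.482381); Gamma_uuu = -0.103281, Gamma_uuv = 0.515238, Gamma_uvv = -14.613421, Gamma_vuu = -0.207682, Gamma_vuv = 0.864186, Gamma_vvv = -0.528354; k3 = (1.820339, 0.482381, 2.837793, -0.706554)
  k4: at (u, v) = (0.591017, -0.225881), (du/dtau, dv/dtau) = (1.891890, 0.464672); Gamma_uuu = -0.132666, Gamma_uuv = 0.640368, Gamma_uvv = -15.338273, Gamma_vuu = -0.203931, Gamma_vuv = 0.860934, Gamma_vvv = -0.640185; k4 = (1.891890, 0.464672, 2.660783, -0.645561)
  Y <- Y + (h/6)(k1 + 2k2 + 2k3 + k4): u = 0.5911, v = -0.2259, du/dtau = 1.8916, dv/dtau = 0.4646
step 2:
  k1: at (u, v) = (0.591118, -0.225911), (du/dtau, dv/dtau) = (1.891632, 0.464644); Gamma_uuu = -0.132734, Gamma_uuv = 0.640642, Gamma_uvv = -15.340048, Gamma_vuu = -0.203941, Gamma_vuv = 0.860920, Gamma_vvv = -0.640446; k1 = (1.891632, 0.464644, 2.660612, -0.645359)
  k2: at (u, v) = (0.638409, -0.214295), (du/dtau, dv/dtau) = (1.958148, 0.448510); Gamma_uuu = -0.163156, Gamma_uuv = 0.775650, Gamma_uvv = -16.201484, Gamma_vuu = -0.199941, Gamma_vuv = 0.860539, Gamma_vvv = -0.758050; k2 = (1.958148, 0.448510, 2.522276, -0.592401)
  k3: at (u, v) = (0.640072, -0.214698), (du/dtau, dv/dtau) = (1.954689, 0.449834); Gamma_uuu = -0.164347, Gamma_uuv = 0.780571, Gamma_uvv = -16.234611, Gamma_vuu = -0.200073, Gamma_vuv = 0.860462, Gamma_vvv = -0.762650; k3 = (1.954689, 0.449834, 2.540329, -0.594419)
  k4: at (u, v) = (0.688853, -0.203419), (du/dtau, dv/dtau) = (2.018649, 0.434923); Gamma_uuu = -0.195455, Gamma_uuv = 0.926796, Gamma_uvv = -17.251123, Gamma_vuu = -0.195810, Gamma_vuv = 0.863042, Gamma_vvv = -0.887142; k4 = (2.018649, 0.434923, 2.432277, -0.549701)
  Y <- Y + (h/6)(k1 + 2k2 + 2k3 + k4): u = 0.6889, v = -0.2034, du/dtau = 2.0184, dv/dtau = 0.4349
step 3:
  k1: at (u, v) = (0.688918, -0.203442), (du/dtau, dv/dtau) = (2.018450, 0.434904); Gamma_uuu = -0.195506, Gamma_uuv = 0.927010, Gamma_uvv = -17.252616, Gamma_vuu = -0.195818, Gamma_vuv = 0.863044, Gamma_vvv = -0.887344; k1 = (2.018450, 0.434904, 2.432193, -0.549594)
  k2: at (u, v) = (0.739379, -0.192569), (du/dtau, dv/dtau) = (2.079255, 0.421165); Gamma_uuu = -0.227241, Gamma_uuv = 1.086838, Gamma_uvv = -18.449662, Gamma_vuu = -0.191360, Gamma_vuv = 0.868326, Gamma_vvv = -1.020983; k2 = (2.079255, 0.421165, 2.351517, -0.512391)
  k3: at (u, v) = (0.740899, -0.192913), (du/dtau, dv/dtau) = (2.077238, 0.422095); Gamma_uuu = -0.228456, Gamma_uuv = 1.092251, Gamma_uvv = -18.489289, Gamma_vuu = -0.191462, Gamma_vuv = 0.868502, Gamma_vvv = -1.025934; k3 = (2.077238, 0.422095, 2.364540, -0.514062)
  k4: at (u, v) = (0.792780, -0.182337), (du/dtau, dv/dtau) = (2.136677, 0.409201); Gamma_uuu = -0.260515, Gamma_uuv = 1.267522, Gamma_uvv = -19.894917, Gamma_vuu = -0.186801, Gamma_vuv = 0.876434, Gamma_vvv = -1.170373; k4 = (2.136677, 0.409201, 2.304205, -0.483795)
  Y <- Y + (h/6)(k1 + 2k2 + 2k3 + k4): u = 0.7928, v = -0.1824, du/dtau = 2.1365, dv/dtau = 0.4092
step 4:
  k1: at (u, v) = (0.792819, -0.182353), (du/dtau, dv/dtau) = (2.136521, 0.409185); Gamma_uuu = -0.260552, Gamma_uuv = 1.267683, Gamma_uvv = -19.896103, Gamma_vuu = -0.186806, Gamma_vuv = 0.876442, Gamma_vvv = -1.170525; k1 = (2.136521, 0.409185, 2.304104, -0.483727)
  k2: at (u, v) = (0.846232, -0.172124), (du/dtau, dv/dtau) = (2.194123, 0.397092); Gamma_uuu = -0.292827, Gamma_uuv = 1.460597, Gamma_uvv = -21.541559, Gamma_vuu = -0.181984, Gamma_vuv = 0.886753, Gamma_vvv = -1.327898; k2 = (2.194123, 0.397092, 2.261294, -0.459713)
  k3: at (u, v) = (0.847672, -0.172426), (du/dtau, dv/dtau) = (2.193053, 0.397693); Gamma_uuu = -0.294080, Gamma_uuv = 1.466827, Gamma_uvv = -21.590972, Gamma_vuu = -0.182067, Gamma_vuv = 0.887126, Gamma_vvv = -1.333519; k3 = (2.193053, 0.397693, 2.270566, -0.460879)
  k4: at (u, v) = (0.902471, -0.162469), (du/dtau, dv/dtau) = (2.250049, 0.386141); Gamma_uuu = -0.326304, Gamma_uuv = 1.679588, Gamma_uvv = -23.516008, Gamma_vuu = -0.177076, Gamma_vuv = 0.899674, Gamma_vvv = -1.505894; k4 = (2.250049, 0.386141, 2.239769, -0.442318)
  Y <- Y + (h/6)(k1 + 2k2 + 2k3 + k4): u = 0.9025, v = -0.1625, du/dtau = 2.2499, dv/dtau = 0.3861
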